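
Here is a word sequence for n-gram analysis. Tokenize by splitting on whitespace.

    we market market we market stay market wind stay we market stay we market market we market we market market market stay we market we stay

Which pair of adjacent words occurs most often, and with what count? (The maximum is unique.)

"we market", 7 times

Bigram frequencies (highest first):
  we market: 7
  market market: 4
  market we: 4
  market stay: 3
  stay we: 3
  stay market: 1
  … (3 more, each ≤ 1)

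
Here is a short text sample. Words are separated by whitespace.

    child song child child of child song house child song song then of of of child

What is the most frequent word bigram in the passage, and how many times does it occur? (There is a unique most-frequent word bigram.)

Bigram frequencies (highest first):
  child song: 3
  of child: 2
  of of: 2
  song child: 1
  child child: 1
  child of: 1
  … (5 more, each ≤ 1)

"child song", 3 times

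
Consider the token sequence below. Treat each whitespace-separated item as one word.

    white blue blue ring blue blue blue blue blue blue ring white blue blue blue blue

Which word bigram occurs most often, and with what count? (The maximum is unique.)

"blue blue", 9 times

Bigram frequencies (highest first):
  blue blue: 9
  white blue: 2
  blue ring: 2
  ring blue: 1
  ring white: 1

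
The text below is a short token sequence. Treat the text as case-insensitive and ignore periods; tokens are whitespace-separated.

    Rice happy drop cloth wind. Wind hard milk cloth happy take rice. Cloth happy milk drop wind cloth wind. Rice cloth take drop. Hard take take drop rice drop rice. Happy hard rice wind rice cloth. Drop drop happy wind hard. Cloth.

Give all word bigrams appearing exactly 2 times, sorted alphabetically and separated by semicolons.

Bigram counts meeting the condition (exactly 2 times):
  cloth happy: 2
  cloth wind: 2
  drop rice: 2
  rice happy: 2
  take drop: 2
  wind hard: 2
  wind rice: 2

cloth happy; cloth wind; drop rice; rice happy; take drop; wind hard; wind rice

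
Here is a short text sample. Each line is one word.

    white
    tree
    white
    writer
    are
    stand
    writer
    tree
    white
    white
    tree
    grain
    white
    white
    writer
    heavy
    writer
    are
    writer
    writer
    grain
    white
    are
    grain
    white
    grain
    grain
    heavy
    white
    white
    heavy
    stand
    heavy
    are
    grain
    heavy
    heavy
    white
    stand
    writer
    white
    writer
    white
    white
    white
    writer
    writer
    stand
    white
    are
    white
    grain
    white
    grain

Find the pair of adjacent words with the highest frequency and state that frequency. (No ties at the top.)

Bigram frequencies (highest first):
  white white: 5
  white writer: 4
  grain white: 4
  white grain: 3
  white tree: 2
  tree white: 2
  … (25 more, each ≤ 2)

"white white", 5 times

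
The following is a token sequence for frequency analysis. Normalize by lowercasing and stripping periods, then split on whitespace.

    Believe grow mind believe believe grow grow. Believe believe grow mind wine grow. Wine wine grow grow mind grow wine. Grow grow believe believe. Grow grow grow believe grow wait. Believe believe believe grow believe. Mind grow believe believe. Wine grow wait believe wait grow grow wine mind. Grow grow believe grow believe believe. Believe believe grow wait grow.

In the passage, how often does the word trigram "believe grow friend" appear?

Scanning the 57 overlapping trigram windows for "believe grow friend":
  (none found)

0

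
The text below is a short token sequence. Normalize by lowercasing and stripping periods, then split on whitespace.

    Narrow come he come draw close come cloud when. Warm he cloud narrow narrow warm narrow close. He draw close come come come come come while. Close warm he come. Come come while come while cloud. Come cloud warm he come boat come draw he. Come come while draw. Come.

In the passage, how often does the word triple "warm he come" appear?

2

Scanning the 48 overlapping trigram windows for "warm he come":
  position 28–30: warm he come
  position 39–41: warm he come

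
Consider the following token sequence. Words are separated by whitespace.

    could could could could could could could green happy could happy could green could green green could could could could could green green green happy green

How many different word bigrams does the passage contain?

8

26 tokens → 25 bigram windows in total.
Repeated bigrams (each contributes count−1 duplicates):
  could could: 10
  could green: 4
  green green: 3
  green could: 2
  green happy: 2
  happy could: 2
17 duplicate windows → 25 − 17 = 8 distinct.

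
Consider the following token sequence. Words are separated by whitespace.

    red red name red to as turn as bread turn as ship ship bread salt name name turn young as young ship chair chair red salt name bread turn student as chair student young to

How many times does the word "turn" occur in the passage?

Scanning the 35 tokens for "turn":
  position 7: turn
  position 10: turn
  position 18: turn
  position 29: turn

4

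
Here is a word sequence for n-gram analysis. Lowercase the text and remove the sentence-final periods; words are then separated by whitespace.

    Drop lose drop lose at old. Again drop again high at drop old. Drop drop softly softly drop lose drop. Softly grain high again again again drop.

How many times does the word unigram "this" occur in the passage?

0

Scanning the 27 tokens for "this":
  (none found)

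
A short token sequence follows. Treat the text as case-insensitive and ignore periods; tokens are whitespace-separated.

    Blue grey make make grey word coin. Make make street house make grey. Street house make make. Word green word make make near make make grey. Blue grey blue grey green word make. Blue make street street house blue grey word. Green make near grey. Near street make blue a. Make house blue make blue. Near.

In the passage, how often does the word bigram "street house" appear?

Scanning the 55 overlapping bigram windows for "street house":
  position 10–11: street house
  position 14–15: street house
  position 37–38: street house

3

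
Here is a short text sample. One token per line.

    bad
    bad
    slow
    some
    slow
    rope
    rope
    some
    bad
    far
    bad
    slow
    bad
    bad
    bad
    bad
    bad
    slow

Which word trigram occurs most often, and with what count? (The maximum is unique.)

"bad bad bad", 3 times

Trigram frequencies (highest first):
  bad bad bad: 3
  bad bad slow: 2
  bad slow some: 1
  slow some slow: 1
  some slow rope: 1
  slow rope rope: 1
  … (7 more, each ≤ 1)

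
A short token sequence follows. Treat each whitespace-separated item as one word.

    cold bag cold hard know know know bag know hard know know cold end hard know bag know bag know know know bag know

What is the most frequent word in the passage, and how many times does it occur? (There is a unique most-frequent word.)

Unigram frequencies (highest first):
  know: 12
  bag: 5
  cold: 3
  hard: 3
  end: 1

"know", 12 times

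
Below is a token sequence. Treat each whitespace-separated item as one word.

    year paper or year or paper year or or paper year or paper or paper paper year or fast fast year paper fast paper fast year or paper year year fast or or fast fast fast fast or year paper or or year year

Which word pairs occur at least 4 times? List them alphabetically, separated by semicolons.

Bigram counts meeting the condition (at least 4 times):
  fast fast: 4
  or paper: 5
  paper year: 4
  year or: 5

fast fast; or paper; paper year; year or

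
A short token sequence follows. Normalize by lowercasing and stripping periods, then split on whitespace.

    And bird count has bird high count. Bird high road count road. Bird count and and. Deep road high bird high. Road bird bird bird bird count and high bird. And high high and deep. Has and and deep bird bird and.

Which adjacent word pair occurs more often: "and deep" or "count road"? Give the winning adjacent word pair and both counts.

"and deep": 3 occurrences
"count road": 1 occurrence

"and deep" (3 vs 1)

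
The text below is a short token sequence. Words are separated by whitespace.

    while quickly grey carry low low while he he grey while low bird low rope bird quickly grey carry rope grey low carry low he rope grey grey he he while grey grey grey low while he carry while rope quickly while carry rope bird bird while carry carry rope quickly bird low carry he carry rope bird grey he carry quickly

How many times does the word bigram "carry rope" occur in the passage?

4

Scanning the 61 overlapping bigram windows for "carry rope":
  position 19–20: carry rope
  position 43–44: carry rope
  position 49–50: carry rope
  position 56–57: carry rope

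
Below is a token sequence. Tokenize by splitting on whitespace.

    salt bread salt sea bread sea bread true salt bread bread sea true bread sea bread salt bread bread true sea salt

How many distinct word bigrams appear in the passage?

12

22 tokens → 21 bigram windows in total.
Repeated bigrams (each contributes count−1 duplicates):
  bread sea: 3
  salt bread: 3
  sea bread: 3
  bread bread: 2
  bread salt: 2
  bread true: 2
9 duplicate windows → 21 − 9 = 12 distinct.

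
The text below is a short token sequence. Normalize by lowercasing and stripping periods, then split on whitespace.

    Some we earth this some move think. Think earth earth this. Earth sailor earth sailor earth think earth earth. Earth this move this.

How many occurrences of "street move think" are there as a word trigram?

Scanning the 21 overlapping trigram windows for "street move think":
  (none found)

0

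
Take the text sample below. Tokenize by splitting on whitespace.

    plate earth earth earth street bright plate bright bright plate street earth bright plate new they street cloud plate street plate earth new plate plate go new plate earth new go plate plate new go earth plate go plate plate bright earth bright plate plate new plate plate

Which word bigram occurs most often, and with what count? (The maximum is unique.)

"plate plate", 5 times

Bigram frequencies (highest first):
  plate plate: 5
  bright plate: 4
  plate earth: 3
  plate new: 3
  new plate: 3
  earth earth: 2
  … (20 more, each ≤ 2)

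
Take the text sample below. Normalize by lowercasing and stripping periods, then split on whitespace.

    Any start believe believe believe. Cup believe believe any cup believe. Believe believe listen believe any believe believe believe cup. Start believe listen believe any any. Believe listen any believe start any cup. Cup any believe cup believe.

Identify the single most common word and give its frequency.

"believe", 18 times

Unigram frequencies (highest first):
  believe: 18
  any: 8
  cup: 6
  start: 3
  listen: 3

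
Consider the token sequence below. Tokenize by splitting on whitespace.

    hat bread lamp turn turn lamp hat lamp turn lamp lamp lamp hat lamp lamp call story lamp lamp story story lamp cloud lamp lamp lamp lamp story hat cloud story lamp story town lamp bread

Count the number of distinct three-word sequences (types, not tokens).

30

36 tokens → 34 trigram windows in total.
Repeated trigrams (each contributes count−1 duplicates):
  lamp lamp lamp: 3
  lamp hat lamp: 2
  lamp lamp story: 2
4 duplicate windows → 34 − 4 = 30 distinct.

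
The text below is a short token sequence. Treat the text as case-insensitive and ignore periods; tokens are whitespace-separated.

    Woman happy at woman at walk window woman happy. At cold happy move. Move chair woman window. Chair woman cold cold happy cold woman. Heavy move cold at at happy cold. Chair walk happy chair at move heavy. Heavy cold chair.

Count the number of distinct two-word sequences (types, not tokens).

41 tokens → 40 bigram windows in total.
Repeated bigrams (each contributes count−1 duplicates):
  chair woman: 2
  cold chair: 2
  cold happy: 2
  happy at: 2
  happy cold: 2
  woman happy: 2
6 duplicate windows → 40 − 6 = 34 distinct.

34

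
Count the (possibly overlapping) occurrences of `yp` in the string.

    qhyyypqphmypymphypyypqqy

Sliding a length-2 window over the 24 characters (23 positions):
  position 5–6: yp
  position 11–12: yp
  position 17–18: yp
  position 20–21: yp

4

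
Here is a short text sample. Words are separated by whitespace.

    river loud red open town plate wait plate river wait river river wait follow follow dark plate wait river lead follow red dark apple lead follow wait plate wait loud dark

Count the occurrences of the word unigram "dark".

Scanning the 31 tokens for "dark":
  position 16: dark
  position 23: dark
  position 31: dark

3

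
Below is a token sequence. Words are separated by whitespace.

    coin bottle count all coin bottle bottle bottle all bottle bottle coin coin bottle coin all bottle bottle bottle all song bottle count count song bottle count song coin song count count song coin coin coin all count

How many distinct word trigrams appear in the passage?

30

38 tokens → 36 trigram windows in total.
Repeated trigrams (each contributes count−1 duplicates):
  all bottle bottle: 2
  bottle bottle all: 2
  bottle bottle bottle: 2
  count count song: 2
  count song coin: 2
  song bottle count: 2
6 duplicate windows → 36 − 6 = 30 distinct.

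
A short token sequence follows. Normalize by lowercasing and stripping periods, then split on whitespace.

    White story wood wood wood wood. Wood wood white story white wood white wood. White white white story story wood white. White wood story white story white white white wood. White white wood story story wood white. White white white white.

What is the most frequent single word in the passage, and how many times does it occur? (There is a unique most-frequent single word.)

"white", 20 times

Unigram frequencies (highest first):
  white: 20
  wood: 13
  story: 8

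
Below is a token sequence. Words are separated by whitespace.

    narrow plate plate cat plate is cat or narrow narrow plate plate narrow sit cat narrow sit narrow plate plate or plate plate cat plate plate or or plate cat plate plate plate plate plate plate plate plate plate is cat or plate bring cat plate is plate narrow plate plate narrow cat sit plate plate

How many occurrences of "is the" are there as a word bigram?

Scanning the 55 overlapping bigram windows for "is the":
  (none found)

0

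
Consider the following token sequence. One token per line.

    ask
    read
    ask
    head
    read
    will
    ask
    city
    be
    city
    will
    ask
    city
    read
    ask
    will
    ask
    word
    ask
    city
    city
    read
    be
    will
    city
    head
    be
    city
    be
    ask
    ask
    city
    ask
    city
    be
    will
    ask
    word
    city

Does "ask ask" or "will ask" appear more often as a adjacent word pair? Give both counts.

"will ask" (4 vs 1)

"ask ask": 1 occurrence
"will ask": 4 occurrences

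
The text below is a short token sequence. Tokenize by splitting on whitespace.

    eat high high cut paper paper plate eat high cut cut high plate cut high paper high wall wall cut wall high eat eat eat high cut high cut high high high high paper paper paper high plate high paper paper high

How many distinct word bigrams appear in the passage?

21

42 tokens → 41 bigram windows in total.
Repeated bigrams (each contributes count−1 duplicates):
  cut high: 4
  high cut: 4
  high high: 4
  paper paper: 4
  eat high: 3
  high paper: 3
  paper high: 3
  eat eat: 2
  … (1 more repeated)
20 duplicate windows → 41 − 20 = 21 distinct.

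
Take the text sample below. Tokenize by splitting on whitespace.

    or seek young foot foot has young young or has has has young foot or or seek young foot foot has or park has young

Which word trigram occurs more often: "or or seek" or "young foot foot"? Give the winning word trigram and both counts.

"young foot foot" (2 vs 1)

"or or seek": 1 occurrence
"young foot foot": 2 occurrences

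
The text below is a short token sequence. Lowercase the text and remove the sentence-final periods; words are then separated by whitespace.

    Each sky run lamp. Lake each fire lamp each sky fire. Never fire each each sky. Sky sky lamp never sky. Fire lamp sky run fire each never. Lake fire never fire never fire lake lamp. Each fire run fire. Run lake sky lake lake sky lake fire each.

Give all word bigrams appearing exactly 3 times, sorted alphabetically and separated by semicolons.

each sky; fire each; fire never; never fire

Bigram counts meeting the condition (exactly 3 times):
  each sky: 3
  fire each: 3
  fire never: 3
  never fire: 3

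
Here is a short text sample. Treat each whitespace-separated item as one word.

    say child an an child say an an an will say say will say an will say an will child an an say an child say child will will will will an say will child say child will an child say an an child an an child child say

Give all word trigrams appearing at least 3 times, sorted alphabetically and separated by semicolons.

an an child; an child say; child an an

Trigram counts meeting the condition (at least 3 times):
  an an child: 3
  an child say: 3
  child an an: 3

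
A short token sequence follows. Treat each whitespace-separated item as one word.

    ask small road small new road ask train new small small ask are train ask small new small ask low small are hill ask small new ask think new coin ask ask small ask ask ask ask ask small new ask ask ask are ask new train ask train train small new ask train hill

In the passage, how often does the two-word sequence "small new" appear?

Scanning the 54 overlapping bigram windows for "small new":
  position 4–5: small new
  position 16–17: small new
  position 25–26: small new
  position 39–40: small new
  position 51–52: small new

5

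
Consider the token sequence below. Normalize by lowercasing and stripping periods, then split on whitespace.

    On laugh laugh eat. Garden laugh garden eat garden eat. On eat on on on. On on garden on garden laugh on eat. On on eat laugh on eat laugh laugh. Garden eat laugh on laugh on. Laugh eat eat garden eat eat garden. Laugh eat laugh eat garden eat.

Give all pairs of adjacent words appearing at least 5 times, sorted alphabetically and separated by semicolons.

eat garden; garden eat; on on

Bigram counts meeting the condition (at least 5 times):
  eat garden: 5
  garden eat: 5
  on on: 5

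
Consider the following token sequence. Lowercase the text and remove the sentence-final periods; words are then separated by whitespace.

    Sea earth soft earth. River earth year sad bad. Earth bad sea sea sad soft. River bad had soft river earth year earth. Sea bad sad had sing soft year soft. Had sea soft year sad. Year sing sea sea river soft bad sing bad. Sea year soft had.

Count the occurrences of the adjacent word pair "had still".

Scanning the 48 overlapping bigram windows for "had still":
  (none found)

0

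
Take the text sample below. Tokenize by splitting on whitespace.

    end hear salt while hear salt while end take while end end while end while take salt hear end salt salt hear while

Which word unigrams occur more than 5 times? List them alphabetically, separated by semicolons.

Unigram counts meeting the condition (more than 5 times):
  end: 6
  while: 6

end; while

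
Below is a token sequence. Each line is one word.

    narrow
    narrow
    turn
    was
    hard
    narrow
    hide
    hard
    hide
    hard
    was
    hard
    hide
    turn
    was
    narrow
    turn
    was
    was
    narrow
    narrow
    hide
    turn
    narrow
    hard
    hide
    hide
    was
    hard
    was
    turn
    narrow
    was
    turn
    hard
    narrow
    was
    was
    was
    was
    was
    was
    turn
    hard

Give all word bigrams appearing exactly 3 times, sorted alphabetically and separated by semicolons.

hard hide; turn was; was hard; was turn

Bigram counts meeting the condition (exactly 3 times):
  hard hide: 3
  turn was: 3
  was hard: 3
  was turn: 3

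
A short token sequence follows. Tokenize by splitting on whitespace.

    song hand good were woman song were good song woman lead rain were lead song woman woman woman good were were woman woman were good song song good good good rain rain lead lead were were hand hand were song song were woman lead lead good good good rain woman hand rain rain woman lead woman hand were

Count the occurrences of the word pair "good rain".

2

Scanning the 57 overlapping bigram windows for "good rain":
  position 30–31: good rain
  position 48–49: good rain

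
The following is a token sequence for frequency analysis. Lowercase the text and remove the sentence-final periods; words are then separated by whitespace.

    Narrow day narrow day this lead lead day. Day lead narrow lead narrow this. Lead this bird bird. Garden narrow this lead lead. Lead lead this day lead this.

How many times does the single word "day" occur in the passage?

5

Scanning the 29 tokens for "day":
  position 2: day
  position 4: day
  position 8: day
  position 9: day
  position 27: day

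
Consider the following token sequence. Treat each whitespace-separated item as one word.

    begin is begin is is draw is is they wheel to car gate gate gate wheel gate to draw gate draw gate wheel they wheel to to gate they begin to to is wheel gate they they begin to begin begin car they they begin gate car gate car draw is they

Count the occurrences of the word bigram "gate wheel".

Scanning the 51 overlapping bigram windows for "gate wheel":
  position 15–16: gate wheel
  position 22–23: gate wheel

2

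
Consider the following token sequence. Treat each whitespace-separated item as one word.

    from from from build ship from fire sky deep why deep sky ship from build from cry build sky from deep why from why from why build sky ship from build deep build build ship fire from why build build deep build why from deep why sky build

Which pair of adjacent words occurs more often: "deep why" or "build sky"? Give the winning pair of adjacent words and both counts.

"deep why" (3 vs 2)

"deep why": 3 occurrences
"build sky": 2 occurrences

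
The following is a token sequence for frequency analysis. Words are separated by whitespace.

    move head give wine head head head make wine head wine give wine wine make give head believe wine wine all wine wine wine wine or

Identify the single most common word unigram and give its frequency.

Unigram frequencies (highest first):
  wine: 11
  head: 6
  give: 3
  make: 2
  move: 1
  believe: 1
  … (2 more, each ≤ 1)

"wine", 11 times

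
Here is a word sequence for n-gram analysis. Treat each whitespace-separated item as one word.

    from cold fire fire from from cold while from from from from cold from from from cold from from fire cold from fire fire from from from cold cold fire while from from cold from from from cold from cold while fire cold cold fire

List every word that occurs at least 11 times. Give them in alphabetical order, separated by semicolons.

Unigram counts meeting the condition (at least 11 times):
  cold: 12
  from: 22

cold; from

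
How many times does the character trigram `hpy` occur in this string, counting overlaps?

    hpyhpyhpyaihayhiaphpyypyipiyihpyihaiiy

5

Sliding a length-3 window over the 38 characters (36 positions):
  position 1–3: hpy
  position 4–6: hpy
  position 7–9: hpy
  position 19–21: hpy
  position 30–32: hpy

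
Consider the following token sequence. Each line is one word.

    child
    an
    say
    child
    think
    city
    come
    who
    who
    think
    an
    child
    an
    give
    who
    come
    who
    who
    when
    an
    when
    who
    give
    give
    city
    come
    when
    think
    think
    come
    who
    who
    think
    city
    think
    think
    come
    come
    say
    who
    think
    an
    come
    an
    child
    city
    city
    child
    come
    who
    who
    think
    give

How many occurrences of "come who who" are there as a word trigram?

Scanning the 51 overlapping trigram windows for "come who who":
  position 7–9: come who who
  position 16–18: come who who
  position 30–32: come who who
  position 49–51: come who who

4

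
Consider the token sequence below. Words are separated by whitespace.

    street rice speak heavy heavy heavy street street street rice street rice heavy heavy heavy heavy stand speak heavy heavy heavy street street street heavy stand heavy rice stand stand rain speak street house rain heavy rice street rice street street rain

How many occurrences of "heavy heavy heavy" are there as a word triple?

Scanning the 40 overlapping trigram windows for "heavy heavy heavy":
  position 4–6: heavy heavy heavy
  position 13–15: heavy heavy heavy
  position 14–16: heavy heavy heavy
  position 19–21: heavy heavy heavy

4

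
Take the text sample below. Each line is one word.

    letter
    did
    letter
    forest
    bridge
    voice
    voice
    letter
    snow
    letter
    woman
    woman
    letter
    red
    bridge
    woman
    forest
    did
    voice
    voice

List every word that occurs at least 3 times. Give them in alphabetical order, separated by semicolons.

letter; voice; woman

Unigram counts meeting the condition (at least 3 times):
  letter: 5
  voice: 4
  woman: 3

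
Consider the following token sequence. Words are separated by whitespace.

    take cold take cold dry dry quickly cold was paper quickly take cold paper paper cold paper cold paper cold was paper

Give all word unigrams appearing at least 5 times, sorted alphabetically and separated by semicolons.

cold; paper

Unigram counts meeting the condition (at least 5 times):
  cold: 7
  paper: 6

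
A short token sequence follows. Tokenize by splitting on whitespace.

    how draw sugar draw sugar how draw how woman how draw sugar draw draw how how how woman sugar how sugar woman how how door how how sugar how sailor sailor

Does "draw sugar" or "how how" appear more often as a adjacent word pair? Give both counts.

"how how" (4 vs 3)

"draw sugar": 3 occurrences
"how how": 4 occurrences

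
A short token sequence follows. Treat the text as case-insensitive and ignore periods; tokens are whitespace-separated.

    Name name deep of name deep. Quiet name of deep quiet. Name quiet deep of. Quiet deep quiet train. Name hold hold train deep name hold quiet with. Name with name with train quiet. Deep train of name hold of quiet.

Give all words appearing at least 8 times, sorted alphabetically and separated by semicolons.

name; quiet

Unigram counts meeting the condition (at least 8 times):
  name: 10
  quiet: 8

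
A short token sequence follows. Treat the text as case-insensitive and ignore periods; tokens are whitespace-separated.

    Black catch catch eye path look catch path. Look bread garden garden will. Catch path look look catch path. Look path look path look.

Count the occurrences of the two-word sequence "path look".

6

Scanning the 23 overlapping bigram windows for "path look":
  position 5–6: path look
  position 8–9: path look
  position 15–16: path look
  position 19–20: path look
  position 21–22: path look
  position 23–24: path look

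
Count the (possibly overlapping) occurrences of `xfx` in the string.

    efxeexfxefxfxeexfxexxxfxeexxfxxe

Sliding a length-3 window over the 32 characters (30 positions):
  position 6–8: xfx
  position 11–13: xfx
  position 16–18: xfx
  position 22–24: xfx
  position 28–30: xfx

5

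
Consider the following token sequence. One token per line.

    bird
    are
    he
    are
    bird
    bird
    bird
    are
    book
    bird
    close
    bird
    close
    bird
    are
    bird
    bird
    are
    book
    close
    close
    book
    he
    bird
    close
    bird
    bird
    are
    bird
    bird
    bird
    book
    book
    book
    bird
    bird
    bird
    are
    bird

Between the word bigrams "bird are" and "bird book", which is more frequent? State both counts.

"bird are": 6 occurrences
"bird book": 1 occurrence

"bird are" (6 vs 1)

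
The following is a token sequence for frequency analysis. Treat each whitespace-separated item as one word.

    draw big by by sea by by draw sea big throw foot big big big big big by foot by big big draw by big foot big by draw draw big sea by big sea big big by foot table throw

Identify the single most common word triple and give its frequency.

"big big big", 3 times

Trigram frequencies (highest first):
  big big big: 3
  big big by: 2
  big by foot: 2
  draw big by: 1
  big by by: 1
  by by sea: 1
  … (29 more, each ≤ 1)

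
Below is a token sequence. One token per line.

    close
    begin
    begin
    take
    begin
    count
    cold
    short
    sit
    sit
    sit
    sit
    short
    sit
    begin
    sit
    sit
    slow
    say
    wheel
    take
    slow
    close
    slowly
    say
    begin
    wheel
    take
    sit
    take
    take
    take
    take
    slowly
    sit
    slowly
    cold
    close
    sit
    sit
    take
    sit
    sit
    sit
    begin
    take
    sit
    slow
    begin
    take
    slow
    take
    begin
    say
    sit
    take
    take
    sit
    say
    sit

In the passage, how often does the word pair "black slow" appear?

0

Scanning the 59 overlapping bigram windows for "black slow":
  (none found)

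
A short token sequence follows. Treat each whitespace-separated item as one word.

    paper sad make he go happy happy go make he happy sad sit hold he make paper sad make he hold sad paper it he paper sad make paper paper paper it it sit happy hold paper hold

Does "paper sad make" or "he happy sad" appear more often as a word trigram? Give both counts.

"paper sad make" (3 vs 1)

"paper sad make": 3 occurrences
"he happy sad": 1 occurrence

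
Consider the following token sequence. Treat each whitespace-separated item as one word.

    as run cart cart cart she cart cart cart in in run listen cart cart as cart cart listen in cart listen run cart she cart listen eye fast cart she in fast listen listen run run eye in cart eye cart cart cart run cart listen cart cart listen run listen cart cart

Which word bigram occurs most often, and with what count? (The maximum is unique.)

"cart cart", 10 times

Bigram frequencies (highest first):
  cart cart: 10
  cart listen: 5
  run cart: 3
  cart she: 3
  listen cart: 3
  listen run: 3
  … (23 more, each ≤ 2)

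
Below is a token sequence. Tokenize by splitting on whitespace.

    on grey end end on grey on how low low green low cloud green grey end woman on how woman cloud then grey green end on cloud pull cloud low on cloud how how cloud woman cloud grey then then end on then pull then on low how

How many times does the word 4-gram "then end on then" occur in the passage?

Scanning the 45 overlapping 4-gram windows for "then end on then":
  position 40–43: then end on then

1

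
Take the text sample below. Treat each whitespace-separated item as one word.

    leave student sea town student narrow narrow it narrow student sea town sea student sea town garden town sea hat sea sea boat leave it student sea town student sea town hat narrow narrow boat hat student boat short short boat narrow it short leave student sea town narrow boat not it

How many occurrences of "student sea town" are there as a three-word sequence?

Scanning the 50 overlapping trigram windows for "student sea town":
  position 2–4: student sea town
  position 10–12: student sea town
  position 14–16: student sea town
  position 26–28: student sea town
  position 29–31: student sea town
  position 46–48: student sea town

6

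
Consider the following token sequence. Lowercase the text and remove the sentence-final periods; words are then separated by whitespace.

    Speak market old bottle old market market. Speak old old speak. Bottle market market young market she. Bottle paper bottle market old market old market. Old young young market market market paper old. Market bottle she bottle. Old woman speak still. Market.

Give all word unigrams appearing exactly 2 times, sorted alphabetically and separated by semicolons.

paper; she

Unigram counts meeting the condition (exactly 2 times):
  paper: 2
  she: 2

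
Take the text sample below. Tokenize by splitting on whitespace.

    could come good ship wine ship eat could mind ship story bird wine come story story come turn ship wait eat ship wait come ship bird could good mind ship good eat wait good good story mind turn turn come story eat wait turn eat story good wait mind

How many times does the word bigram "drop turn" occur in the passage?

0

Scanning the 48 overlapping bigram windows for "drop turn":
  (none found)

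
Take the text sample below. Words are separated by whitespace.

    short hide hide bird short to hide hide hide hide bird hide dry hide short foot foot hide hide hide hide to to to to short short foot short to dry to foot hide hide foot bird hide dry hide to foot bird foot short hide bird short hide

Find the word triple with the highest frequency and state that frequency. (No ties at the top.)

Trigram frequencies (highest first):
  hide hide hide: 4
  hide hide bird: 2
  hide bird short: 2
  bird hide dry: 2
  hide dry hide: 2
  foot hide hide: 2
  … (32 more, each ≤ 2)

"hide hide hide", 4 times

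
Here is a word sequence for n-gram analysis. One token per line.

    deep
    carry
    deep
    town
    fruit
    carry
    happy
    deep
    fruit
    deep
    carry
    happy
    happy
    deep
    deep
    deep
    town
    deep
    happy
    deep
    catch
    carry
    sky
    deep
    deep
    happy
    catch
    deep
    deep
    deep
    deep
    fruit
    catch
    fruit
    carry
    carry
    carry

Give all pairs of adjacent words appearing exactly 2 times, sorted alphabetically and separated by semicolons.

carry carry; carry happy; deep carry; deep fruit; deep happy; deep town; fruit carry

Bigram counts meeting the condition (exactly 2 times):
  carry carry: 2
  carry happy: 2
  deep carry: 2
  deep fruit: 2
  deep happy: 2
  deep town: 2
  fruit carry: 2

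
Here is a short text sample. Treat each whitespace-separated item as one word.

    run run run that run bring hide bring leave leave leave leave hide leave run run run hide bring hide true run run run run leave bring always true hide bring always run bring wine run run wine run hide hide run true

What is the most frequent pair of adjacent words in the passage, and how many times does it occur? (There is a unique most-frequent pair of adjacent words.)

Bigram frequencies (highest first):
  run run: 8
  hide bring: 3
  leave leave: 3
  run bring: 2
  bring hide: 2
  run hide: 2
  … (20 more, each ≤ 2)

"run run", 8 times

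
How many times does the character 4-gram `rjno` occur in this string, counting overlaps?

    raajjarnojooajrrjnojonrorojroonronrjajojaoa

Sliding a length-4 window over the 43 characters (40 positions):
  position 16–19: rjno

1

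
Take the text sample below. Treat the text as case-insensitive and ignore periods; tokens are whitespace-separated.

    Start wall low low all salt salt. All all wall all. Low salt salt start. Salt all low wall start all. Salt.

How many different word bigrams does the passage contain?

17

22 tokens → 21 bigram windows in total.
Repeated bigrams (each contributes count−1 duplicates):
  all low: 2
  all salt: 2
  salt all: 2
  salt salt: 2
4 duplicate windows → 21 − 4 = 17 distinct.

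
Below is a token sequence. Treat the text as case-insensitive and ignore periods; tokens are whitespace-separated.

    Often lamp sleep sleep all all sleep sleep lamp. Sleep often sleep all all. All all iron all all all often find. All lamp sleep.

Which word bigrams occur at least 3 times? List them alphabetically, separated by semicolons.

Bigram counts meeting the condition (at least 3 times):
  all all: 6
  lamp sleep: 3

all all; lamp sleep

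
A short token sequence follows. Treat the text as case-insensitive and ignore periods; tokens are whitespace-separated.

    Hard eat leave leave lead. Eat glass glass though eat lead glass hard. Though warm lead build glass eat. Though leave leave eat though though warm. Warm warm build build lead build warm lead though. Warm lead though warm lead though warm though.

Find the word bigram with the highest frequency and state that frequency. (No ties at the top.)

Bigram frequencies (highest first):
  though warm: 5
  warm lead: 4
  lead though: 3
  leave leave: 2
  lead build: 2
  eat though: 2
  … (23 more, each ≤ 2)

"though warm", 5 times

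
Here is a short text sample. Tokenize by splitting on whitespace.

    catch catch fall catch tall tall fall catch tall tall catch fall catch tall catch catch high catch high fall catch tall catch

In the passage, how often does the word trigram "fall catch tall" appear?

4

Scanning the 21 overlapping trigram windows for "fall catch tall":
  position 3–5: fall catch tall
  position 7–9: fall catch tall
  position 12–14: fall catch tall
  position 20–22: fall catch tall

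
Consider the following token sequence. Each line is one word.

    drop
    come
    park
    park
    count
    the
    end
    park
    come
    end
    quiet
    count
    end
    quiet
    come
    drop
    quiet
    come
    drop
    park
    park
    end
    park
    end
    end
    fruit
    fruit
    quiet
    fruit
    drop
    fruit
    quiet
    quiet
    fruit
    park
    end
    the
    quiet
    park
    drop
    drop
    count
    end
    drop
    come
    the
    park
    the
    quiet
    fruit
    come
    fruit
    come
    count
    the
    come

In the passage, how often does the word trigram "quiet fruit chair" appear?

Scanning the 54 overlapping trigram windows for "quiet fruit chair":
  (none found)

0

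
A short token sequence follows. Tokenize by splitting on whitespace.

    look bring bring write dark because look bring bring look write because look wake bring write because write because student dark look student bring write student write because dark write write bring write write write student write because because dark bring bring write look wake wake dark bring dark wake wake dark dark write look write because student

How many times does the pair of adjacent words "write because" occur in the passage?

6

Scanning the 57 overlapping bigram windows for "write because":
  position 11–12: write because
  position 16–17: write because
  position 18–19: write because
  position 27–28: write because
  position 37–38: write because
  position 56–57: write because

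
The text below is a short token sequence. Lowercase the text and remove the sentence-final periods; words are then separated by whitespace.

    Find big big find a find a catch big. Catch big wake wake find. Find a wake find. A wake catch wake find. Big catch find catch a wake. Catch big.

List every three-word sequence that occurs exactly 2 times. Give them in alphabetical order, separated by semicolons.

Trigram counts meeting the condition (exactly 2 times):
  a wake catch: 2
  find a wake: 2

a wake catch; find a wake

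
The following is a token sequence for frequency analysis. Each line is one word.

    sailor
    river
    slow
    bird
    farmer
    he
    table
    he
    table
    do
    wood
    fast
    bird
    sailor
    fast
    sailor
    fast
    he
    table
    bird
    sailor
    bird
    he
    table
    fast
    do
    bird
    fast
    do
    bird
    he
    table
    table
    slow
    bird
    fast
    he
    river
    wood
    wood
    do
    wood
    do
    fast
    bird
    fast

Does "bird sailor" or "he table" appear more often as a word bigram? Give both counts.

"bird sailor": 2 occurrences
"he table": 5 occurrences

"he table" (5 vs 2)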